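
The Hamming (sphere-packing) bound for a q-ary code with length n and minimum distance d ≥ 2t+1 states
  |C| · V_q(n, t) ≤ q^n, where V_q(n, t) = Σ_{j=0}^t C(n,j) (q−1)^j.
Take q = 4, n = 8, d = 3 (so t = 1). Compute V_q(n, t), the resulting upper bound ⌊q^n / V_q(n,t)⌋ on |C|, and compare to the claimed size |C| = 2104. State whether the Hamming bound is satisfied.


V_q(n, t) = 25, q^n = 65536, Hamming bound = 2621, |C| = 2104 ≤ bound (satisfied).

Step 1: Compute V_q(n, t) = Σ_{j=0}^1 C(n, j) (q−1)^j.
  j = 0: C(8,0)·(3)^0 = 1·1 = 1.
  j = 1: C(8,1)·(3)^1 = 8·3 = 24.
  V_q(n, t) = 1 + 24 = 25.
Step 2: q^n = 4^8 = 65536.
Step 3: Hamming bound ⌊q^n / V_q(n,t)⌋ = ⌊65536/25⌋ = 2621.
Step 4: Compare |C| = 2104 to 2621: satisfied.
The claimed |C| lies below the Hamming bound.


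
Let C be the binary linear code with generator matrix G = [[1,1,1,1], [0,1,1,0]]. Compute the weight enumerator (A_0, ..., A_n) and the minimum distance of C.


Weight distribution: A_0 = 1, A_2 = 2, A_4 = 1. Minimum distance d = 2.

Enumerate all 2^2 = 4 messages m ∈ F_2^2.
For each, compute codeword c = mG in F_2^4, then tally its weight.
  m = 00 → c = 0000, weight = 0.
  m = 10 → c = 1111, weight = 4.
  m = 01 → c = 0110, weight = 2.
  m = 11 → c = 1001, weight = 2.
Tally weights:
  weight 0: 1 codewords.
  weight 2: 2 codewords.
  weight 4: 1 codewords.
Minimum distance d = smallest w > 0 with A_w > 0 = 2.
Sanity: Σ A_w = 4 = 2^2 = 4 ✓.


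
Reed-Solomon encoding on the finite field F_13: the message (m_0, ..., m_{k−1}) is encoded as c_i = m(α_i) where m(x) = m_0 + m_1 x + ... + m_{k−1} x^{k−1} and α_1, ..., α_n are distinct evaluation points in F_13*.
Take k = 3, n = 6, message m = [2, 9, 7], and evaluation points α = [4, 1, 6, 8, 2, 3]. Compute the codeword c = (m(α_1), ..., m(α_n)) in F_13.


c = [7, 5, 9, 2, 9, 1]

Message polynomial: m(x) = 2 + 9·x + 7·x^2 (mod 13).
For each evaluation point α_i, compute m(α_i) mod 13:
  α_1 = 4: Horner steps 7 → 11 → 7, so m(4) = 7.
  α_2 = 1: Horner steps 7 → 3 → 5, so m(1) = 5.
  α_3 = 6: Horner steps 7 → 12 → 9, so m(6) = 9.
  α_4 = 8: Horner steps 7 → 0 → 2, so m(8) = 2.
  α_5 = 2: Horner steps 7 → 10 → 9, so m(2) = 9.
  α_6 = 3: Horner steps 7 → 4 → 1, so m(3) = 1.
Codeword c = [7, 5, 9, 2, 9, 1] ∈ F_13^6.


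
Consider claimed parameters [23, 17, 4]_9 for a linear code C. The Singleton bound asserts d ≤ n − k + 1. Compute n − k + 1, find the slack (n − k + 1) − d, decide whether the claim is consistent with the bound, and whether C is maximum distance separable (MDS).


Singleton RHS = n − k + 1 = 7, slack = 3, bound satisfied, not MDS.

Singleton bound: d ≤ n − k + 1.
Here n = 23, k = 17, so n − k + 1 = 7.
Given d = 4, check d ≤ 7: YES.
Slack = (n − k + 1) − d = 3.
The code is NOT MDS (slack = 3 > 0).
Description: the claimed parameters are [23, 17, 4]_9; such a code would be non-MDS.


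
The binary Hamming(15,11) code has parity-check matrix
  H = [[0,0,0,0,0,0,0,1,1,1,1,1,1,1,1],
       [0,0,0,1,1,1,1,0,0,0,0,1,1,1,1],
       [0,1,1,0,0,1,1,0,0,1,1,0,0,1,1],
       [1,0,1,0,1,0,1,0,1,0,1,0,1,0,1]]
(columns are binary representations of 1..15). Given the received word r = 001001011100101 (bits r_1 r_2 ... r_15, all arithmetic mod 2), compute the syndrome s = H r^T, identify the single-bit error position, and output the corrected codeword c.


s = (1, 1, 0, 0)^T, error position = 12, corrected codeword c = 001001011101101

Compute s = H r^T mod 2 one row at a time:
  s_1 = 1 + 1 + 1 + 0 + 0 + 1 + 0 + 1 = 5 ≡ 1 (mod 2).
  s_2 = 0 + 0 + 1 + 0 + 0 + 1 + 0 + 1 = 3 ≡ 1 (mod 2).
  s_3 = 0 + 1 + 1 + 0 + 1 + 0 + 0 + 1 = 4 ≡ 0 (mod 2).
  s_4 = 0 + 1 + 0 + 0 + 1 + 0 + 1 + 1 = 4 ≡ 0 (mod 2).
s = (1, 1, 0, 0)^T — this equals column 12 of H (binary 1100), so error is at position 12.
Correct: flip bit 12 of r = 001001011100101 to get c = 001001011101101.


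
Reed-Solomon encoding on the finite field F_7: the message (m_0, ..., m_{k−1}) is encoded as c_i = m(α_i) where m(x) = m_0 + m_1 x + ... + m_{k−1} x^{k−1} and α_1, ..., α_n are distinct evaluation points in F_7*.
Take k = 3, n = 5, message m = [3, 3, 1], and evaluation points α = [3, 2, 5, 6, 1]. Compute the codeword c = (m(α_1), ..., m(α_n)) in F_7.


c = [0, 6, 1, 1, 0]

Message polynomial: m(x) = 3 + 3·x + 1·x^2 (mod 7).
For each evaluation point α_i, compute m(α_i) mod 7:
  α_1 = 3: Horner steps 1 → 6 → 0, so m(3) = 0.
  α_2 = 2: Horner steps 1 → 5 → 6, so m(2) = 6.
  α_3 = 5: Horner steps 1 → 1 → 1, so m(5) = 1.
  α_4 = 6: Horner steps 1 → 2 → 1, so m(6) = 1.
  α_5 = 1: Horner steps 1 → 4 → 0, so m(1) = 0.
Codeword c = [0, 6, 1, 1, 0] ∈ F_7^5.


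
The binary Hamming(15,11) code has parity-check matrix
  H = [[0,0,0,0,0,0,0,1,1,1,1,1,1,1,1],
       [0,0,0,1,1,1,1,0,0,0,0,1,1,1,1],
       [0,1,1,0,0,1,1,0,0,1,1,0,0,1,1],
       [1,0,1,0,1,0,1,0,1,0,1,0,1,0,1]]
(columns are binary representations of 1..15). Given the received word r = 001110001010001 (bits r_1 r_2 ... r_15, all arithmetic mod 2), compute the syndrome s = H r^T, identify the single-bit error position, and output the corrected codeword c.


s = (1, 1, 1, 1)^T, error position = 15, corrected codeword c = 001110001010000

Compute s = H r^T mod 2 one row at a time:
  s_1 = 0 + 1 + 0 + 1 + 0 + 0 + 0 + 1 = 3 ≡ 1 (mod 2).
  s_2 = 1 + 1 + 0 + 0 + 0 + 0 + 0 + 1 = 3 ≡ 1 (mod 2).
  s_3 = 0 + 1 + 0 + 0 + 0 + 1 + 0 + 1 = 3 ≡ 1 (mod 2).
  s_4 = 0 + 1 + 1 + 0 + 1 + 1 + 0 + 1 = 5 ≡ 1 (mod 2).
s = (1, 1, 1, 1)^T — this equals column 15 of H (binary 1111), so error is at position 15.
Correct: flip bit 15 of r = 001110001010001 to get c = 001110001010000.


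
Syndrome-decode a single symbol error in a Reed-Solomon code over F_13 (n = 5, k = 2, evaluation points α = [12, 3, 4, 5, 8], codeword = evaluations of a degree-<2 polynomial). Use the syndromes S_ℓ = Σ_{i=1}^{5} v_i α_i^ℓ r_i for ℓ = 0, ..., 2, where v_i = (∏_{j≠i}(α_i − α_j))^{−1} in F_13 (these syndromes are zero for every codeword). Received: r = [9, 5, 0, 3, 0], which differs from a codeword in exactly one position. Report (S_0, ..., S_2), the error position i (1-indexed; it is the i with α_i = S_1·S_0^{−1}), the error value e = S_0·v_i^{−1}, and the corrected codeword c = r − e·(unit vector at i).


S = (5, 7, 2), error at position 3, error magnitude e = 9, c = [9, 5, 4, 3, 0].

Step 1: column multipliers v_i = (∏_{j≠i}(α_i − α_j))^{−1} mod 13.
  i = 1 (α = 12): (12−3)(12−4)(12−5)(12−8) = 9·8·7·4 = 2016 ≡ 1, so v_1 = 1^{−1} = 1 (mod 13).
  i = 2 (α = 3): (3−12)(3−4)(3−5)(3−8) = (−9)·(−1)·(−2)·(−5) = 90 ≡ 12, so v_2 = 12^{−1} = 12 (mod 13).
  i = 3 (α = 4): (4−12)(4−3)(4−5)(4−8) = (−8)·1·(−1)·(−4) = −32 ≡ 7, so v_3 = 7^{−1} = 2 (mod 13).
  i = 4 (α = 5): (5−12)(5−3)(5−4)(5−8) = (−7)·2·1·(−3) = 42 ≡ 3, so v_4 = 3^{−1} = 9 (mod 13).
  i = 5 (α = 8): (8−12)(8−3)(8−4)(8−5) = (−4)·5·4·3 = −240 ≡ 7, so v_5 = 7^{−1} = 2 (mod 13).
  v = [1, 12, 2, 9, 2].
Step 2: syndromes of r = [9, 5, 0, 3, 0] (all sums mod 13).
  S_0 = Σ v_i r_i = 1·9 + 12·5 + 2·0 + 9·3 + 2·0 = 96 ≡ 5.
  S_1 = Σ v_i α_i r_i = 1·12·9 + 12·3·5 + 2·4·0 + 9·5·3 + 2·8·0 = 423 ≡ 7.
  α_i^2 mod 13 = [1, 9, 3, 12, 12].
  S_2 = Σ v_i α_i^2 r_i = 1·1·9 + 12·9·5 + 2·3·0 + 9·12·3 + 2·12·0 = 873 ≡ 2.
  S = (5, 7, 2) ≠ 0, so r is not a codeword (an error is present).
Step 3: locate the error. For a single error e at position i, S_ℓ = v_i·e·α_i^ℓ, so α_err = S_1/S_0.
  S_0^{−1} = 5^{−1} = 8 (mod 13), so α_err = 7·8 = 56 ≡ 4 = α_3. Error position i = 3.
  Consistency check: S_2/S_1 = 2·2 = 4 ≡ 4 = α_err ✓ (single-error assumption holds).
Step 4: error magnitude e = S_0/v_3 = S_0·∏_{j≠3}(α_3 − α_j) = 5·7 = 35 ≡ 9 (mod 13).
Step 5: correct position 3: c_3 = r_3 − e = 0 − 9 ≡ 4 (mod 13). Hence c = [9, 5, 4, 3, 0].
  Check: interpolating c through the α_i gives m(x) = 8 + 12·x (degree < 2) with m(α_i) = c_i for every i, so c is indeed a codeword.


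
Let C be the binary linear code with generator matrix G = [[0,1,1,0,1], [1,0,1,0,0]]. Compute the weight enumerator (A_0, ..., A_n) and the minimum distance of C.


Weight distribution: A_0 = 1, A_2 = 1, A_3 = 2. Minimum distance d = 2.

Enumerate all 2^2 = 4 messages m ∈ F_2^2.
For each, compute codeword c = mG in F_2^5, then tally its weight.
  m = 00 → c = 00000, weight = 0.
  m = 10 → c = 01101, weight = 3.
  m = 01 → c = 10100, weight = 2.
  m = 11 → c = 11001, weight = 3.
Tally weights:
  weight 0: 1 codewords.
  weight 2: 1 codewords.
  weight 3: 2 codewords.
Minimum distance d = smallest w > 0 with A_w > 0 = 2.
Sanity: Σ A_w = 4 = 2^2 = 4 ✓.


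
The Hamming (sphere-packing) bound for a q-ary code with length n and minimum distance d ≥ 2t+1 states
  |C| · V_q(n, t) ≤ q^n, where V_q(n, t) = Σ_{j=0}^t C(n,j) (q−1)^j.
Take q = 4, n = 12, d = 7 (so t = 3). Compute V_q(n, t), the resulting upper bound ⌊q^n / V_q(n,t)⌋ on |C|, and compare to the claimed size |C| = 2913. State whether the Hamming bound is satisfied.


V_q(n, t) = 6571, q^n = 16777216, Hamming bound = 2553, |C| = 2913 > bound (violated).

Step 1: Compute V_q(n, t) = Σ_{j=0}^3 C(n, j) (q−1)^j.
  j = 0: C(12,0)·(3)^0 = 1·1 = 1.
  j = 1: C(12,1)·(3)^1 = 12·3 = 36.
  j = 2: C(12,2)·(3)^2 = 66·9 = 594.
  j = 3: C(12,3)·(3)^3 = 220·27 = 5940.
  V_q(n, t) = 1 + 36 + 594 + 5940 = 6571.
Step 2: q^n = 4^12 = 16777216.
Step 3: Hamming bound ⌊q^n / V_q(n,t)⌋ = ⌊16777216/6571⌋ = 2553.
Step 4: Compare |C| = 2913 to 2553: violated.
The claimed |C| lies above the Hamming bound, so no 4-ary code of length 12 with d ≥ 7 can have 2913 codewords.


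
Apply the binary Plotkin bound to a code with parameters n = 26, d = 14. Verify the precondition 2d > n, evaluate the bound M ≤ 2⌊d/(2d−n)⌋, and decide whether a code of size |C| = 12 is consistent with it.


Plotkin bound M ≤ 14; given |C| = 12 ≤ bound (satisfied).

Check applicability: 2d = 28, n = 26.
2d − n = 2 > 0, so Plotkin applies.
Compute d/(2d−n) = 14/2 ≈ 7.0000.
⌊d/(2d−n)⌋ = 7.
Plotkin bound: M ≤ 2·7 = 14.
Given |C| = 12, check: satisfied.
This |C| is below the Plotkin bound.


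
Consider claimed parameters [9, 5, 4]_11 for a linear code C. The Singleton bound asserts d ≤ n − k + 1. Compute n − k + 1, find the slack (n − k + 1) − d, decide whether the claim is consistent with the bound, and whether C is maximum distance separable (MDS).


Singleton RHS = n − k + 1 = 5, slack = 1, bound satisfied, not MDS.

Singleton bound: d ≤ n − k + 1.
Here n = 9, k = 5, so n − k + 1 = 5.
Given d = 4, check d ≤ 5: YES.
Slack = (n − k + 1) − d = 1.
The code is NOT MDS (slack = 1 > 0).
Description: the claimed parameters are [9, 5, 4]_11; such a code would be non-MDS.


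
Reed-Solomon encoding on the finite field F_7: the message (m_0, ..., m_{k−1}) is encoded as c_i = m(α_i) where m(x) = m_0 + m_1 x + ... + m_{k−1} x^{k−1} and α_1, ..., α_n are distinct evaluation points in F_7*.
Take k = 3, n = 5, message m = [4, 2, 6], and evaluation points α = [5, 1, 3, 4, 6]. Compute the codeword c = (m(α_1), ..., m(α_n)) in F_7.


c = [3, 5, 1, 3, 1]

Message polynomial: m(x) = 4 + 2·x + 6·x^2 (mod 7).
For each evaluation point α_i, compute m(α_i) mod 7:
  α_1 = 5: Horner steps 6 → 4 → 3, so m(5) = 3.
  α_2 = 1: Horner steps 6 → 1 → 5, so m(1) = 5.
  α_3 = 3: Horner steps 6 → 6 → 1, so m(3) = 1.
  α_4 = 4: Horner steps 6 → 5 → 3, so m(4) = 3.
  α_5 = 6: Horner steps 6 → 3 → 1, so m(6) = 1.
Codeword c = [3, 5, 1, 3, 1] ∈ F_7^5.


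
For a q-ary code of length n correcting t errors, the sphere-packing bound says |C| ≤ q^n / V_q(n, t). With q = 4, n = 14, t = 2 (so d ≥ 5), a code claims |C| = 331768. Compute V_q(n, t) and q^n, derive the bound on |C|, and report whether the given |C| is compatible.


V_q(n, t) = 862, q^n = 268435456, Hamming bound = 311410, |C| = 331768 > bound (violated).

Step 1: Compute V_q(n, t) = Σ_{j=0}^2 C(n, j) (q−1)^j.
  j = 0: C(14,0)·(3)^0 = 1·1 = 1.
  j = 1: C(14,1)·(3)^1 = 14·3 = 42.
  j = 2: C(14,2)·(3)^2 = 91·9 = 819.
  V_q(n, t) = 1 + 42 + 819 = 862.
Step 2: q^n = 4^14 = 268435456.
Step 3: Hamming bound ⌊q^n / V_q(n,t)⌋ = ⌊268435456/862⌋ = 311410.
Step 4: Compare |C| = 331768 to 311410: violated.
The claimed |C| lies above the Hamming bound, so no 4-ary code of length 14 with d ≥ 5 can have 331768 codewords.


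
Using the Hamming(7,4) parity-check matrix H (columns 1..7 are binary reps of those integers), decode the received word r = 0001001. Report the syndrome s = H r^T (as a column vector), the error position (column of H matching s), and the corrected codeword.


s = (0, 1, 1)^T, error position = 3, corrected codeword c = 0011001

Compute s = H r^T mod 2 one row at a time:
  s_1 = 1 + 0 + 0 + 1 = 2 ≡ 0 (mod 2).
  s_2 = 0 + 0 + 0 + 1 = 1 ≡ 1 (mod 2).
  s_3 = 0 + 0 + 0 + 1 = 1 ≡ 1 (mod 2).
s = (0, 1, 1)^T — this equals column 3 of H (binary 011), so error is at position 3.
Correct: flip bit 3 of r = 0001001 to get c = 0011001.


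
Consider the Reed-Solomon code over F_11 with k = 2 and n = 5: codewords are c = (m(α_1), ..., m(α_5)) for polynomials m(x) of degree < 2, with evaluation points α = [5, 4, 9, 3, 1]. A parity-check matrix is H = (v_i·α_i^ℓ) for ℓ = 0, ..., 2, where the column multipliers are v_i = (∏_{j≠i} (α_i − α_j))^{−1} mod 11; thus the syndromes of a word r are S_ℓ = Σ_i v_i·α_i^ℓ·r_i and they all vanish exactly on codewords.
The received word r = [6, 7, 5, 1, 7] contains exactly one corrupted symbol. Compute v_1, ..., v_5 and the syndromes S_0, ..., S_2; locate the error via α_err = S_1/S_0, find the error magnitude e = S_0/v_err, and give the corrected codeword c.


S = (5, 9, 3), error at position 2, error magnitude e = 9, c = [6, 9, 5, 1, 7].

Step 1: column multipliers v_i = (∏_{j≠i}(α_i − α_j))^{−1} mod 11.
  i = 1 (α = 5): (5−4)(5−9)(5−3)(5−1) = 1·(−4)·2·4 = −32 ≡ 1, so v_1 = 1^{−1} = 1 (mod 11).
  i = 2 (α = 4): (4−5)(4−9)(4−3)(4−1) = (−1)·(−5)·1·3 = 15 ≡ 4, so v_2 = 4^{−1} = 3 (mod 11).
  i = 3 (α = 9): (9−5)(9−4)(9−3)(9−1) = 4·5·6·8 = 960 ≡ 3, so v_3 = 3^{−1} = 4 (mod 11).
  i = 4 (α = 3): (3−5)(3−4)(3−9)(3−1) = (−2)·(−1)·(−6)·2 = −24 ≡ 9, so v_4 = 9^{−1} = 5 (mod 11).
  i = 5 (α = 1): (1−5)(1−4)(1−9)(1−3) = (−4)·(−3)·(−8)·(−2) = 192 ≡ 5, so v_5 = 5^{−1} = 9 (mod 11).
  v = [1, 3, 4, 5, 9].
Step 2: syndromes of r = [6, 7, 5, 1, 7] (all sums mod 11).
  S_0 = Σ v_i r_i = 1·6 + 3·7 + 4·5 + 5·1 + 9·7 = 115 ≡ 5.
  S_1 = Σ v_i α_i r_i = 1·5·6 + 3·4·7 + 4·9·5 + 5·3·1 + 9·1·7 = 372 ≡ 9.
  α_i^2 mod 11 = [3, 5, 4, 9, 1].
  S_2 = Σ v_i α_i^2 r_i = 1·3·6 + 3·5·7 + 4·4·5 + 5·9·1 + 9·1·7 = 311 ≡ 3.
  S = (5, 9, 3) ≠ 0, so r is not a codeword (an error is present).
Step 3: locate the error. For a single error e at position i, S_ℓ = v_i·e·α_i^ℓ, so α_err = S_1/S_0.
  S_0^{−1} = 5^{−1} = 9 (mod 11), so α_err = 9·9 = 81 ≡ 4 = α_2. Error position i = 2.
  Consistency check: S_2/S_1 = 3·5 = 15 ≡ 4 = α_err ✓ (single-error assumption holds).
Step 4: error magnitude e = S_0/v_2 = S_0·∏_{j≠2}(α_2 − α_j) = 5·4 = 20 ≡ 9 (mod 11).
Step 5: correct position 2: c_2 = r_2 − e = 7 − 9 ≡ 9 (mod 11). Hence c = [6, 9, 5, 1, 7].
  Check: interpolating c through the α_i gives m(x) = 10 + 8·x (degree < 2) with m(α_i) = c_i for every i, so c is indeed a codeword.


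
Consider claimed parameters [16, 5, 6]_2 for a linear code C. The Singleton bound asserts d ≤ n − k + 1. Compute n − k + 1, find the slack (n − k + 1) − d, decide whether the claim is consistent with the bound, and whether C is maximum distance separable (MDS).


Singleton RHS = n − k + 1 = 12, slack = 6, bound satisfied, not MDS.

Singleton bound: d ≤ n − k + 1.
Here n = 16, k = 5, so n − k + 1 = 12.
Given d = 6, check d ≤ 12: YES.
Slack = (n − k + 1) − d = 6.
The code is NOT MDS (slack = 6 > 0).
Description: the claimed parameters are [16, 5, 6]_2; such a code would be non-MDS.


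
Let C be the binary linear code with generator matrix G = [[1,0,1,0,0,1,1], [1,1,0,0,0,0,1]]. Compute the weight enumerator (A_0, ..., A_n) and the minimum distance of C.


Weight distribution: A_0 = 1, A_3 = 2, A_4 = 1. Minimum distance d = 3.

Enumerate all 2^2 = 4 messages m ∈ F_2^2.
For each, compute codeword c = mG in F_2^7, then tally its weight.
  m = 00 → c = 0000000, weight = 0.
  m = 10 → c = 1010011, weight = 4.
  m = 01 → c = 1100001, weight = 3.
  m = 11 → c = 0110010, weight = 3.
Tally weights:
  weight 0: 1 codewords.
  weight 3: 2 codewords.
  weight 4: 1 codewords.
Minimum distance d = smallest w > 0 with A_w > 0 = 3.
Sanity: Σ A_w = 4 = 2^2 = 4 ✓.


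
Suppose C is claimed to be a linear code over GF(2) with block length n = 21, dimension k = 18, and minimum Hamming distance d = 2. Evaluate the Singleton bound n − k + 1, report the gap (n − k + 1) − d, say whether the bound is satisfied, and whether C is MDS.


Singleton RHS = n − k + 1 = 4, slack = 2, bound satisfied, not MDS.

Singleton bound: d ≤ n − k + 1.
Here n = 21, k = 18, so n − k + 1 = 4.
Given d = 2, check d ≤ 4: YES.
Slack = (n − k + 1) − d = 2.
The code is NOT MDS (slack = 2 > 0).
Description: the claimed parameters are [21, 18, 2]_2; such a code would be non-MDS.


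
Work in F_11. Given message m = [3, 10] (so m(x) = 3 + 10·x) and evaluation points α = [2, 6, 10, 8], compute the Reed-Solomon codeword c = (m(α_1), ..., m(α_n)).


c = [1, 8, 4, 6]

Message polynomial: m(x) = 3 + 10·x (mod 11).
For each evaluation point α_i, compute m(α_i) mod 11:
  α_1 = 2: Horner steps 10 → 1, so m(2) = 1.
  α_2 = 6: Horner steps 10 → 8, so m(6) = 8.
  α_3 = 10: Horner steps 10 → 4, so m(10) = 4.
  α_4 = 8: Horner steps 10 → 6, so m(8) = 6.
Codeword c = [1, 8, 4, 6] ∈ F_11^4.


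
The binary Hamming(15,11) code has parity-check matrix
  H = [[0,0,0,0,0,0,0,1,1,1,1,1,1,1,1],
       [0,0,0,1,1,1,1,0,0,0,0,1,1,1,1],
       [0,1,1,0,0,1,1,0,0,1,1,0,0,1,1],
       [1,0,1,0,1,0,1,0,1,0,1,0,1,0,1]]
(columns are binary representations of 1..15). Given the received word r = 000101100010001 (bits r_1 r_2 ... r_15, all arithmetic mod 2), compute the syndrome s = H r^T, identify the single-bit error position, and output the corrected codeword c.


s = (0, 0, 0, 1)^T, error position = 1, corrected codeword c = 100101100010001

Compute s = H r^T mod 2 one row at a time:
  s_1 = 0 + 0 + 0 + 1 + 0 + 0 + 0 + 1 = 2 ≡ 0 (mod 2).
  s_2 = 1 + 0 + 1 + 1 + 0 + 0 + 0 + 1 = 4 ≡ 0 (mod 2).
  s_3 = 0 + 0 + 1 + 1 + 0 + 1 + 0 + 1 = 4 ≡ 0 (mod 2).
  s_4 = 0 + 0 + 0 + 1 + 0 + 1 + 0 + 1 = 3 ≡ 1 (mod 2).
s = (0, 0, 0, 1)^T — this equals column 1 of H (binary 0001), so error is at position 1.
Correct: flip bit 1 of r = 000101100010001 to get c = 100101100010001.


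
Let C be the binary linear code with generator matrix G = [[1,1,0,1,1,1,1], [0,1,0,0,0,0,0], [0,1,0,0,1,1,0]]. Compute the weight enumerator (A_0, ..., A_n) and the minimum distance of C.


Weight distribution: A_0 = 1, A_1 = 1, A_2 = 1, A_3 = 2, A_4 = 1, A_5 = 1, A_6 = 1. Minimum distance d = 1.

Enumerate all 2^3 = 8 messages m ∈ F_2^3.
For each, compute codeword c = mG in F_2^7, then tally its weight.
  m = 000 → c = 0000000, weight = 0.
  m = 100 → c = 1101111, weight = 6.
  m = 010 → c = 0100000, weight = 1.
  m = 110 → c = 1001111, weight = 5.
  m = 001 → c = 0100110, weight = 3.
  m = 101 → c = 1001001, weight = 3.
  m = 011 → c = 0000110, weight = 2.
  m = 111 → c = 1101001, weight = 4.
Tally weights:
  weight 0: 1 codewords.
  weight 1: 1 codewords.
  weight 2: 1 codewords.
  weight 3: 2 codewords.
  weight 4: 1 codewords.
  weight 5: 1 codewords.
  weight 6: 1 codewords.
Minimum distance d = smallest w > 0 with A_w > 0 = 1.
Sanity: Σ A_w = 8 = 2^3 = 8 ✓.


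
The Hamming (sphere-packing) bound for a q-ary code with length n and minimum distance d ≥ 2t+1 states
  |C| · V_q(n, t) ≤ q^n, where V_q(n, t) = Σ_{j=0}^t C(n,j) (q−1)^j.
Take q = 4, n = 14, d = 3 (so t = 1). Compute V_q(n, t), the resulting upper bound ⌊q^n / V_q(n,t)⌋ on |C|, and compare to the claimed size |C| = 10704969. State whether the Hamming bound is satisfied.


V_q(n, t) = 43, q^n = 268435456, Hamming bound = 6242685, |C| = 10704969 > bound (violated).

Step 1: Compute V_q(n, t) = Σ_{j=0}^1 C(n, j) (q−1)^j.
  j = 0: C(14,0)·(3)^0 = 1·1 = 1.
  j = 1: C(14,1)·(3)^1 = 14·3 = 42.
  V_q(n, t) = 1 + 42 = 43.
Step 2: q^n = 4^14 = 268435456.
Step 3: Hamming bound ⌊q^n / V_q(n,t)⌋ = ⌊268435456/43⌋ = 6242685.
Step 4: Compare |C| = 10704969 to 6242685: violated.
The claimed |C| lies above the Hamming bound, so no 4-ary code of length 14 with d ≥ 3 can have 10704969 codewords.


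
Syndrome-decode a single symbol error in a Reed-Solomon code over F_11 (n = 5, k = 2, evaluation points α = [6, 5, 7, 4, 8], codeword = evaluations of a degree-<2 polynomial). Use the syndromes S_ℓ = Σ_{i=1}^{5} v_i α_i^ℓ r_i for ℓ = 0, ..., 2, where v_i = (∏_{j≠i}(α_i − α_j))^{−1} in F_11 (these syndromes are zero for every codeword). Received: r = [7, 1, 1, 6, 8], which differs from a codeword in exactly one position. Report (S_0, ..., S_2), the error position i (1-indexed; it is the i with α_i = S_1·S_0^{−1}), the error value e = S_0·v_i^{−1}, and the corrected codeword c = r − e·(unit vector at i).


S = (2, 3, 10), error at position 3, error magnitude e = 10, c = [7, 1, 2, 6, 8].

Step 1: column multipliers v_i = (∏_{j≠i}(α_i − α_j))^{−1} mod 11.
  i = 1 (α = 6): (6−5)(6−7)(6−4)(6−8) = 1·(−1)·2·(−2) = 4 ≡ 4, so v_1 = 4^{−1} = 3 (mod 11).
  i = 2 (α = 5): (5−6)(5−7)(5−4)(5−8) = (−1)·(−2)·1·(−3) = −6 ≡ 5, so v_2 = 5^{−1} = 9 (mod 11).
  i = 3 (α = 7): (7−6)(7−5)(7−4)(7−8) = 1·2·3·(−1) = −6 ≡ 5, so v_3 = 5^{−1} = 9 (mod 11).
  i = 4 (α = 4): (4−6)(4−5)(4−7)(4−8) = (−2)·(−1)·(−3)·(−4) = 24 ≡ 2, so v_4 = 2^{−1} = 6 (mod 11).
  i = 5 (α = 8): (8−6)(8−5)(8−7)(8−4) = 2·3·1·4 = 24 ≡ 2, so v_5 = 2^{−1} = 6 (mod 11).
  v = [3, 9, 9, 6, 6].
Step 2: syndromes of r = [7, 1, 1, 6, 8] (all sums mod 11).
  S_0 = Σ v_i r_i = 3·7 + 9·1 + 9·1 + 6·6 + 6·8 = 123 ≡ 2.
  S_1 = Σ v_i α_i r_i = 3·6·7 + 9·5·1 + 9·7·1 + 6·4·6 + 6·8·8 = 762 ≡ 3.
  α_i^2 mod 11 = [3, 3, 5, 5, 9].
  S_2 = Σ v_i α_i^2 r_i = 3·3·7 + 9·3·1 + 9·5·1 + 6·5·6 + 6·9·8 = 747 ≡ 10.
  S = (2, 3, 10) ≠ 0, so r is not a codeword (an error is present).
Step 3: locate the error. For a single error e at position i, S_ℓ = v_i·e·α_i^ℓ, so α_err = S_1/S_0.
  S_0^{−1} = 2^{−1} = 6 (mod 11), so α_err = 3·6 = 18 ≡ 7 = α_3. Error position i = 3.
  Consistency check: S_2/S_1 = 10·4 = 40 ≡ 7 = α_err ✓ (single-error assumption holds).
Step 4: error magnitude e = S_0/v_3 = S_0·∏_{j≠3}(α_3 − α_j) = 2·5 = 10 ≡ 10 (mod 11).
Step 5: correct position 3: c_3 = r_3 − e = 1 − 10 ≡ 2 (mod 11). Hence c = [7, 1, 2, 6, 8].
  Check: interpolating c through the α_i gives m(x) = 4 + 6·x (degree < 2) with m(α_i) = c_i for every i, so c is indeed a codeword.


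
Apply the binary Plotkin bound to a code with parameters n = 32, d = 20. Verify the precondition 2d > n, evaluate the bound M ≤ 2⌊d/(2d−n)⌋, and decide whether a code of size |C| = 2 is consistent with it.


Plotkin bound M ≤ 4; given |C| = 2 ≤ bound (satisfied).

Check applicability: 2d = 40, n = 32.
2d − n = 8 > 0, so Plotkin applies.
Compute d/(2d−n) = 20/8 ≈ 2.5000.
⌊d/(2d−n)⌋ = 2.
Plotkin bound: M ≤ 2·2 = 4.
Given |C| = 2, check: satisfied.
This |C| is below the Plotkin bound.


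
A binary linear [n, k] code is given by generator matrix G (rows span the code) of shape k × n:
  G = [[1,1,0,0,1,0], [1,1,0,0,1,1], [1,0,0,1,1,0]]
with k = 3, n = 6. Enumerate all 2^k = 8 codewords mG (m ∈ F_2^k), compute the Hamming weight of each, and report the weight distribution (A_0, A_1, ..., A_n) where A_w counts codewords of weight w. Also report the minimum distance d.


Weight distribution: A_0 = 1, A_1 = 1, A_2 = 1, A_3 = 3, A_4 = 2. Minimum distance d = 1.

Enumerate all 2^3 = 8 messages m ∈ F_2^3.
For each, compute codeword c = mG in F_2^6, then tally its weight.
  m = 000 → c = 000000, weight = 0.
  m = 100 → c = 110010, weight = 3.
  m = 010 → c = 110011, weight = 4.
  m = 110 → c = 000001, weight = 1.
  m = 001 → c = 100110, weight = 3.
  m = 101 → c = 010100, weight = 2.
  m = 011 → c = 010101, weight = 3.
  m = 111 → c = 100111, weight = 4.
Tally weights:
  weight 0: 1 codewords.
  weight 1: 1 codewords.
  weight 2: 1 codewords.
  weight 3: 3 codewords.
  weight 4: 2 codewords.
Minimum distance d = smallest w > 0 with A_w > 0 = 1.
Sanity: Σ A_w = 8 = 2^3 = 8 ✓.


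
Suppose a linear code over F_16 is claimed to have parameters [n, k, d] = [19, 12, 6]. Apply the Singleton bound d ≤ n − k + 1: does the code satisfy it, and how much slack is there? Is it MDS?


Singleton RHS = n − k + 1 = 8, slack = 2, bound satisfied, not MDS.

Singleton bound: d ≤ n − k + 1.
Here n = 19, k = 12, so n − k + 1 = 8.
Given d = 6, check d ≤ 8: YES.
Slack = (n − k + 1) − d = 2.
The code is NOT MDS (slack = 2 > 0).
Description: the claimed parameters are [19, 12, 6]_16; such a code would be non-MDS.


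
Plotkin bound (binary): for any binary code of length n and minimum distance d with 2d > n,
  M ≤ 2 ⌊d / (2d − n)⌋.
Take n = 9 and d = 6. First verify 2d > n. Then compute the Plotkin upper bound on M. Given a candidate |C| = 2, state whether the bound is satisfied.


Plotkin bound M ≤ 4; given |C| = 2 ≤ bound (satisfied).

Check applicability: 2d = 12, n = 9.
2d − n = 3 > 0, so Plotkin applies.
Compute d/(2d−n) = 6/3 ≈ 2.0000.
⌊d/(2d−n)⌋ = 2.
Plotkin bound: M ≤ 2·2 = 4.
Given |C| = 2, check: satisfied.
This |C| is below the Plotkin bound.


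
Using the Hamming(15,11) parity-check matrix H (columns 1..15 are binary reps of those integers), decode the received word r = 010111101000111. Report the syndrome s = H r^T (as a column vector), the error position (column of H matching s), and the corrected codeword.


s = (0, 1, 1, 1)^T, error position = 7, corrected codeword c = 010111001000111

Compute s = H r^T mod 2 one row at a time:
  s_1 = 0 + 1 + 0 + 0 + 0 + 1 + 1 + 1 = 4 ≡ 0 (mod 2).
  s_2 = 1 + 1 + 1 + 1 + 0 + 1 + 1 + 1 = 7 ≡ 1 (mod 2).
  s_3 = 1 + 0 + 1 + 1 + 0 + 0 + 1 + 1 = 5 ≡ 1 (mod 2).
  s_4 = 0 + 0 + 1 + 1 + 1 + 0 + 1 + 1 = 5 ≡ 1 (mod 2).
s = (0, 1, 1, 1)^T — this equals column 7 of H (binary 0111), so error is at position 7.
Correct: flip bit 7 of r = 010111101000111 to get c = 010111001000111.


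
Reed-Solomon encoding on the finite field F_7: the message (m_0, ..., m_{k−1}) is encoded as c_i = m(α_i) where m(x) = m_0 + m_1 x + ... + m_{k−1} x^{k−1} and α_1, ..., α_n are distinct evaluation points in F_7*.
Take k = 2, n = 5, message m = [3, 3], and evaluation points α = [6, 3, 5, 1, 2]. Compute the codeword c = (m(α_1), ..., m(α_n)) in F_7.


c = [0, 5, 4, 6, 2]

Message polynomial: m(x) = 3 + 3·x (mod 7).
For each evaluation point α_i, compute m(α_i) mod 7:
  α_1 = 6: Horner steps 3 → 0, so m(6) = 0.
  α_2 = 3: Horner steps 3 → 5, so m(3) = 5.
  α_3 = 5: Horner steps 3 → 4, so m(5) = 4.
  α_4 = 1: Horner steps 3 → 6, so m(1) = 6.
  α_5 = 2: Horner steps 3 → 2, so m(2) = 2.
Codeword c = [0, 5, 4, 6, 2] ∈ F_7^5.


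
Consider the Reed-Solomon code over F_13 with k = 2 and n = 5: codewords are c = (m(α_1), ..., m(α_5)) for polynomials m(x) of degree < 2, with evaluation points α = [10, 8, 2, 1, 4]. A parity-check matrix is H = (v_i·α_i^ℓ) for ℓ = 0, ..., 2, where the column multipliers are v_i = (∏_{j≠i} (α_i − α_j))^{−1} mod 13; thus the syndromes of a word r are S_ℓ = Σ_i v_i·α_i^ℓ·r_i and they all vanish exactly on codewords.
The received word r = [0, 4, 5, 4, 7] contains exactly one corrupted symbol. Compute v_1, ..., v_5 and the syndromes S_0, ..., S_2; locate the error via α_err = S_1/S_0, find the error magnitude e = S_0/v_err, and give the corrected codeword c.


S = (3, 11, 10), error at position 2, error magnitude e = 6, c = [0, 11, 5, 4, 7].

Step 1: column multipliers v_i = (∏_{j≠i}(α_i − α_j))^{−1} mod 13.
  i = 1 (α = 10): (10−8)(10−2)(10−1)(10−4) = 2·8·9·6 = 864 ≡ 6, so v_1 = 6^{−1} = 11 (mod 13).
  i = 2 (α = 8): (8−10)(8−2)(8−1)(8−4) = (−2)·6·7·4 = −336 ≡ 2, so v_2 = 2^{−1} = 7 (mod 13).
  i = 3 (α = 2): (2−10)(2−8)(2−1)(2−4) = (−8)·(−6)·1·(−2) = −96 ≡ 8, so v_3 = 8^{−1} = 5 (mod 13).
  i = 4 (α = 1): (1−10)(1−8)(1−2)(1−4) = (−9)·(−7)·(−1)·(−3) = 189 ≡ 7, so v_4 = 7^{−1} = 2 (mod 13).
  i = 5 (α = 4): (4−10)(4−8)(4−2)(4−1) = (−6)·(−4)·2·3 = 144 ≡ 1, so v_5 = 1^{−1} = 1 (mod 13).
  v = [11, 7, 5, 2, 1].
Step 2: syndromes of r = [0, 4, 5, 4, 7] (all sums mod 13).
  S_0 = Σ v_i r_i = 11·0 + 7·4 + 5·5 + 2·4 + 1·7 = 68 ≡ 3.
  S_1 = Σ v_i α_i r_i = 11·10·0 + 7·8·4 + 5·2·5 + 2·1·4 + 1·4·7 = 310 ≡ 11.
  α_i^2 mod 13 = [9, 12, 4, 1, 3].
  S_2 = Σ v_i α_i^2 r_i = 11·9·0 + 7·12·4 + 5·4·5 + 2·1·4 + 1·3·7 = 465 ≡ 10.
  S = (3, 11, 10) ≠ 0, so r is not a codeword (an error is present).
Step 3: locate the error. For a single error e at position i, S_ℓ = v_i·e·α_i^ℓ, so α_err = S_1/S_0.
  S_0^{−1} = 3^{−1} = 9 (mod 13), so α_err = 11·9 = 99 ≡ 8 = α_2. Error position i = 2.
  Consistency check: S_2/S_1 = 10·6 = 60 ≡ 8 = α_err ✓ (single-error assumption holds).
Step 4: error magnitude e = S_0/v_2 = S_0·∏_{j≠2}(α_2 − α_j) = 3·2 = 6 ≡ 6 (mod 13).
Step 5: correct position 2: c_2 = r_2 − e = 4 − 6 ≡ 11 (mod 13). Hence c = [0, 11, 5, 4, 7].
  Check: interpolating c through the α_i gives m(x) = 3 + 1·x (degree < 2) with m(α_i) = c_i for every i, so c is indeed a codeword.


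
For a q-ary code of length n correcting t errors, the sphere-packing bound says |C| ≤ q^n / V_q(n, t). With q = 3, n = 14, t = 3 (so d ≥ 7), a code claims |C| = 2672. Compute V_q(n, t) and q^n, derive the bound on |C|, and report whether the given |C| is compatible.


V_q(n, t) = 3305, q^n = 4782969, Hamming bound = 1447, |C| = 2672 > bound (violated).

Step 1: Compute V_q(n, t) = Σ_{j=0}^3 C(n, j) (q−1)^j.
  j = 0: C(14,0)·(2)^0 = 1·1 = 1.
  j = 1: C(14,1)·(2)^1 = 14·2 = 28.
  j = 2: C(14,2)·(2)^2 = 91·4 = 364.
  j = 3: C(14,3)·(2)^3 = 364·8 = 2912.
  V_q(n, t) = 1 + 28 + 364 + 2912 = 3305.
Step 2: q^n = 3^14 = 4782969.
Step 3: Hamming bound ⌊q^n / V_q(n,t)⌋ = ⌊4782969/3305⌋ = 1447.
Step 4: Compare |C| = 2672 to 1447: violated.
The claimed |C| lies above the Hamming bound, so no 3-ary code of length 14 with d ≥ 7 can have 2672 codewords.


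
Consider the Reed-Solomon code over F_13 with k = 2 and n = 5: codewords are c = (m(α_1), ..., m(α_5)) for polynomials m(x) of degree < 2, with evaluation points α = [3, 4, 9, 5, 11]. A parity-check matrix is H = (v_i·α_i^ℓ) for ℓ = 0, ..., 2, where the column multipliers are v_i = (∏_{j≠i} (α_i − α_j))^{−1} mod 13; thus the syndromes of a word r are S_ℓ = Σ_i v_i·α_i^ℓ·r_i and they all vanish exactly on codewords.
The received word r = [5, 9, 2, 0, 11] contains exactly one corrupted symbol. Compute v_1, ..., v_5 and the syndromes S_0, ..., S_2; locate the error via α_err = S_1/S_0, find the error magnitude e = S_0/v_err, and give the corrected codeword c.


S = (11, 8, 7), error at position 3, error magnitude e = 12, c = [5, 9, 3, 0, 11].

Step 1: column multipliers v_i = (∏_{j≠i}(α_i − α_j))^{−1} mod 13.
  i = 1 (α = 3): (3−4)(3−9)(3−5)(3−11) = (−1)·(−6)·(−2)·(−8) = 96 ≡ 5, so v_1 = 5^{−1} = 8 (mod 13).
  i = 2 (α = 4): (4−3)(4−9)(4−5)(4−11) = 1·(−5)·(−1)·(−7) = −35 ≡ 4, so v_2 = 4^{−1} = 10 (mod 13).
  i = 3 (α = 9): (9−3)(9−4)(9−5)(9−11) = 6·5·4·(−2) = −240 ≡ 7, so v_3 = 7^{−1} = 2 (mod 13).
  i = 4 (α = 5): (5−3)(5−4)(5−9)(5−11) = 2·1·(−4)·(−6) = 48 ≡ 9, so v_4 = 9^{−1} = 3 (mod 13).
  i = 5 (α = 11): (11−3)(11−4)(11−9)(11−5) = 8·7·2·6 = 672 ≡ 9, so v_5 = 9^{−1} = 3 (mod 13).
  v = [8, 10, 2, 3, 3].
Step 2: syndromes of r = [5, 9, 2, 0, 11] (all sums mod 13).
  S_0 = Σ v_i r_i = 8·5 + 10·9 + 2·2 + 3·0 + 3·11 = 167 ≡ 11.
  S_1 = Σ v_i α_i r_i = 8·3·5 + 10·4·9 + 2·9·2 + 3·5·0 + 3·11·11 = 879 ≡ 8.
  α_i^2 mod 13 = [9, 3, 3, 12, 4].
  S_2 = Σ v_i α_i^2 r_i = 8·9·5 + 10·3·9 + 2·3·2 + 3·12·0 + 3·4·11 = 774 ≡ 7.
  S = (11, 8, 7) ≠ 0, so r is not a codeword (an error is present).
Step 3: locate the error. For a single error e at position i, S_ℓ = v_i·e·α_i^ℓ, so α_err = S_1/S_0.
  S_0^{−1} = 11^{−1} = 6 (mod 13), so α_err = 8·6 = 48 ≡ 9 = α_3. Error position i = 3.
  Consistency check: S_2/S_1 = 7·5 = 35 ≡ 9 = α_err ✓ (single-error assumption holds).
Step 4: error magnitude e = S_0/v_3 = S_0·∏_{j≠3}(α_3 − α_j) = 11·7 = 77 ≡ 12 (mod 13).
Step 5: correct position 3: c_3 = r_3 − e = 2 − 12 ≡ 3 (mod 13). Hence c = [5, 9, 3, 0, 11].
  Check: interpolating c through the α_i gives m(x) = 6 + 4·x (degree < 2) with m(α_i) = c_i for every i, so c is indeed a codeword.


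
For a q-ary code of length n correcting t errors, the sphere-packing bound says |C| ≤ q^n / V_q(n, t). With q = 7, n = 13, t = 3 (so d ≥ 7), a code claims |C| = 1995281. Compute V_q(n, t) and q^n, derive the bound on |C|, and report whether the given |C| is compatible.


V_q(n, t) = 64663, q^n = 96889010407, Hamming bound = 1498368, |C| = 1995281 > bound (violated).

Step 1: Compute V_q(n, t) = Σ_{j=0}^3 C(n, j) (q−1)^j.
  j = 0: C(13,0)·(6)^0 = 1·1 = 1.
  j = 1: C(13,1)·(6)^1 = 13·6 = 78.
  j = 2: C(13,2)·(6)^2 = 78·36 = 2808.
  j = 3: C(13,3)·(6)^3 = 286·216 = 61776.
  V_q(n, t) = 1 + 78 + 2808 + 61776 = 64663.
Step 2: q^n = 7^13 = 96889010407.
Step 3: Hamming bound ⌊q^n / V_q(n,t)⌋ = ⌊96889010407/64663⌋ = 1498368.
Step 4: Compare |C| = 1995281 to 1498368: violated.
The claimed |C| lies above the Hamming bound, so no 7-ary code of length 13 with d ≥ 7 can have 1995281 codewords.


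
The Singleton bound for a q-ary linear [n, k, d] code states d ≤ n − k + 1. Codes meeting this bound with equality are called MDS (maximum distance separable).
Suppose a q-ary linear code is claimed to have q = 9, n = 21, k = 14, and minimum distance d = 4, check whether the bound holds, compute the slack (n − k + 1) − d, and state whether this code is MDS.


Singleton RHS = n − k + 1 = 8, slack = 4, bound satisfied, not MDS.

Singleton bound: d ≤ n − k + 1.
Here n = 21, k = 14, so n − k + 1 = 8.
Given d = 4, check d ≤ 8: YES.
Slack = (n − k + 1) − d = 4.
The code is NOT MDS (slack = 4 > 0).
Description: the claimed parameters are [21, 14, 4]_9; such a code would be non-MDS.


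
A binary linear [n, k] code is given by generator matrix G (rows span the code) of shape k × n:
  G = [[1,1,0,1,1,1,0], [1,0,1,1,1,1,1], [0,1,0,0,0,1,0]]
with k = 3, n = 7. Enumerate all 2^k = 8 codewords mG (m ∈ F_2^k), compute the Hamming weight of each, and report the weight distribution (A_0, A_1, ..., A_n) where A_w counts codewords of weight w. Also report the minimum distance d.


Weight distribution: A_0 = 1, A_2 = 1, A_3 = 3, A_5 = 1, A_6 = 2. Minimum distance d = 2.

Enumerate all 2^3 = 8 messages m ∈ F_2^3.
For each, compute codeword c = mG in F_2^7, then tally its weight.
  m = 000 → c = 0000000, weight = 0.
  m = 100 → c = 1101110, weight = 5.
  m = 010 → c = 1011111, weight = 6.
  m = 110 → c = 0110001, weight = 3.
  m = 001 → c = 0100010, weight = 2.
  m = 101 → c = 1001100, weight = 3.
  m = 011 → c = 1111101, weight = 6.
  m = 111 → c = 0010011, weight = 3.
Tally weights:
  weight 0: 1 codewords.
  weight 2: 1 codewords.
  weight 3: 3 codewords.
  weight 5: 1 codewords.
  weight 6: 2 codewords.
Minimum distance d = smallest w > 0 with A_w > 0 = 2.
Sanity: Σ A_w = 8 = 2^3 = 8 ✓.


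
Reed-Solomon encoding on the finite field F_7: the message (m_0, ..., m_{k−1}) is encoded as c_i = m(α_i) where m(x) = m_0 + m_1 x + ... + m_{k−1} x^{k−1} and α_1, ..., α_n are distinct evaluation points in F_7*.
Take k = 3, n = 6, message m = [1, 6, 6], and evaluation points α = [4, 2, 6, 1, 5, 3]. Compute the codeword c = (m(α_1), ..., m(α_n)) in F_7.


c = [2, 2, 1, 6, 6, 3]

Message polynomial: m(x) = 1 + 6·x + 6·x^2 (mod 7).
For each evaluation point α_i, compute m(α_i) mod 7:
  α_1 = 4: Horner steps 6 → 2 → 2, so m(4) = 2.
  α_2 = 2: Horner steps 6 → 4 → 2, so m(2) = 2.
  α_3 = 6: Horner steps 6 → 0 → 1, so m(6) = 1.
  α_4 = 1: Horner steps 6 → 5 → 6, so m(1) = 6.
  α_5 = 5: Horner steps 6 → 1 → 6, so m(5) = 6.
  α_6 = 3: Horner steps 6 → 3 → 3, so m(3) = 3.
Codeword c = [2, 2, 1, 6, 6, 3] ∈ F_7^6.


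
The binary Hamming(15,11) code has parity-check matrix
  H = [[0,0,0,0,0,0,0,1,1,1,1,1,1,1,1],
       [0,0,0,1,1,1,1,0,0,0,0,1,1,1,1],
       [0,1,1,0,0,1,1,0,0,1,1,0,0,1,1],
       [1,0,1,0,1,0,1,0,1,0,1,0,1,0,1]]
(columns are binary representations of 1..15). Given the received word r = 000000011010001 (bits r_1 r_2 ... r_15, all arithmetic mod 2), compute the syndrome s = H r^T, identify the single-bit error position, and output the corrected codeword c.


s = (0, 1, 0, 1)^T, error position = 5, corrected codeword c = 000010011010001

Compute s = H r^T mod 2 one row at a time:
  s_1 = 1 + 1 + 0 + 1 + 0 + 0 + 0 + 1 = 4 ≡ 0 (mod 2).
  s_2 = 0 + 0 + 0 + 0 + 0 + 0 + 0 + 1 = 1 ≡ 1 (mod 2).
  s_3 = 0 + 0 + 0 + 0 + 0 + 1 + 0 + 1 = 2 ≡ 0 (mod 2).
  s_4 = 0 + 0 + 0 + 0 + 1 + 1 + 0 + 1 = 3 ≡ 1 (mod 2).
s = (0, 1, 0, 1)^T — this equals column 5 of H (binary 0101), so error is at position 5.
Correct: flip bit 5 of r = 000000011010001 to get c = 000010011010001.


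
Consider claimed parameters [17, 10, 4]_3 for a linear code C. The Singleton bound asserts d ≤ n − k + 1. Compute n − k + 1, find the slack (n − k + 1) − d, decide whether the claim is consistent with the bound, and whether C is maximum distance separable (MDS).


Singleton RHS = n − k + 1 = 8, slack = 4, bound satisfied, not MDS.

Singleton bound: d ≤ n − k + 1.
Here n = 17, k = 10, so n − k + 1 = 8.
Given d = 4, check d ≤ 8: YES.
Slack = (n − k + 1) − d = 4.
The code is NOT MDS (slack = 4 > 0).
Description: the claimed parameters are [17, 10, 4]_3; such a code would be non-MDS.


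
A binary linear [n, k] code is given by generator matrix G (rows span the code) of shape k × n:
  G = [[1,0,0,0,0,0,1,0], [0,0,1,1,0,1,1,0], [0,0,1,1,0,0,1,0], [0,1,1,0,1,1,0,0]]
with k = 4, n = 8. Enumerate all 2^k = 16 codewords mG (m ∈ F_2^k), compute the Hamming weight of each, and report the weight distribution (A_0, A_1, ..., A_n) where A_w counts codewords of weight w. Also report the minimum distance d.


Weight distribution: A_0 = 1, A_1 = 1, A_2 = 1, A_3 = 4, A_4 = 5, A_5 = 3, A_6 = 1. Minimum distance d = 1.

Enumerate all 2^4 = 16 messages m ∈ F_2^4.
For each, compute codeword c = mG in F_2^8, then tally its weight.
  m = 0000 → c = 00000000, weight = 0.
  m = 1000 → c = 10000010, weight = 2.
  m = 0100 → c = 00110110, weight = 4.
  m = 1100 → c = 10110100, weight = 4.
  m = 0010 → c = 00110010, weight = 3.
  m = 1010 → c = 10110000, weight = 3.
  m = 0110 → c = 00000100, weight = 1.
  m = 1110 → c = 10000110, weight = 3.
  m = 0001 → c = 01101100, weight = 4.
  m = 1001 → c = 11101110, weight = 6.
  m = 0101 → c = 01011010, weight = 4.
  m = 1101 → c = 11011000, weight = 4.
  m = 0011 → c = 01011110, weight = 5.
  m = 1011 → c = 11011100, weight = 5.
  m = 0111 → c = 01101000, weight = 3.
  m = 1111 → c = 11101010, weight = 5.
Tally weights:
  weight 0: 1 codewords.
  weight 1: 1 codewords.
  weight 2: 1 codewords.
  weight 3: 4 codewords.
  weight 4: 5 codewords.
  weight 5: 3 codewords.
  weight 6: 1 codewords.
Minimum distance d = smallest w > 0 with A_w > 0 = 1.
Sanity: Σ A_w = 16 = 2^4 = 16 ✓.
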